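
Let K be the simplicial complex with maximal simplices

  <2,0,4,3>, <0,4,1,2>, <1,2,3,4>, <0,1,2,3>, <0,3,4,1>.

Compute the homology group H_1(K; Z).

Fix the vertex order 0 < 1 < 2 < 3 < 4 and write every simplex with vertices in increasing order. Then dim K = 3 and the simplices of K are:

  0-simplices (5): [0], [1], [2], [3], [4]
  1-simplices (10): [0,1], [0,2], [0,3], [0,4], [1,2], [1,3], [1,4], [2,3], [2,4], [3,4]
  2-simplices (10): [0,1,2], [0,1,3], [0,1,4], [0,2,3], [0,2,4], [0,3,4], [1,2,3], [1,2,4], [1,3,4], [2,3,4]
  3-simplices (5): [0,1,2,3], [0,1,2,4], [0,1,3,4], [0,2,3,4], [1,2,3,4]

Hence C_0 ≅ Z^5, C_1 ≅ Z^10, C_2 ≅ Z^10, C_3 ≅ Z^5.

∂_1: C_1 → C_0 sends each edge [p,q] (with p < q) to q − p. For instance
  ∂[0,1] = [1] − [0].
This gives a 5×10 integer matrix of rank 4; reducing to Smith normal form yields diagonal entries (1,1,1,1).

Boundary ∂_2: C_2 → C_1 acts by ∂[p,q,r] = [q,r] − [p,r] + [p,q]. For instance
  ∂[0,1,3] = [1,3] − [0,3] + [0,1],
  ∂[0,2,4] = [2,4] − [0,4] + [0,2].
This gives a 10×10 integer matrix of rank 6; reducing to Smith normal form yields diagonal entries (1,1,1,1,1,1).

The boundary map ∂_3: C_3 → C_2 sends each 3-simplex σ to the alternating sum Σ_i (−1)^i (σ with its i-th vertex removed). For instance
  ∂[0,1,2,4] = [1,2,4] − [0,2,4] + [0,1,4] − [0,1,2],
  ∂[0,1,3,4] = [1,3,4] − [0,3,4] + [0,1,4] − [0,1,3].
The 10×5 boundary matrix has rank 4 and Smith normal form diag(1,1,1,1).

From H_k ≅ ker(∂_k) / im(∂_{k+1}) we obtain:

  H_1: rank ker ∂_1 − rank ∂_2 = (10 − 4) − 6 = 0, and the invariant factors of ∂_2 are all 1, so H_1 = 0.

H_1 = 0.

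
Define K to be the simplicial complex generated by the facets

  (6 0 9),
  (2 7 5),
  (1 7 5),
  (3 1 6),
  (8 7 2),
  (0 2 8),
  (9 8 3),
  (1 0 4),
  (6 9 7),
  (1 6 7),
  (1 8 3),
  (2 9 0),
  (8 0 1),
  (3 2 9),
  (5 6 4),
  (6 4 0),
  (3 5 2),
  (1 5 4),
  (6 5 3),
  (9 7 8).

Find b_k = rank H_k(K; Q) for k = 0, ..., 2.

Order the vertices as 0 < 1 < 2 < 3 < 4 < 5 < 6 < 7 < 8 < 9. Listing each simplex with vertices in this order, K has dimension 2 with simplices:

  0-simplices (10): [0], [1], [2], [3], [4], [5], [6], [7], [8], [9]
  1-simplices (30): (30 of them)
  2-simplices (20): (20 of them)

Hence C_0 ≅ Z^10, C_1 ≅ Z^30, C_2 ≅ Z^20.

The boundary map ∂_1: C_1 → C_0 is given by ∂[p,q] = [q] − [p]. For instance
  ∂[1,6] = [6] − [1].
As a 10×30 matrix over Z this has rank 9, with invariant factors (1,1,1,1,1,1,1,1,1).

Boundary ∂_2: C_2 → C_1 maps a triangle to the signed sum of its edges. For instance
  ∂[3,8,9] = [8,9] − [3,9] + [3,8],
  ∂[2,3,9] = [3,9] − [2,9] + [2,3].
As a 30×20 matrix over Z this has rank 20, with invariant factors (1,1,1,1,1,1,1,1,1,1,1,1,1,1,1,1,1,1,1,2).

Now H_k = ker ∂_k / im ∂_{k+1}, so:

  H_0: rank C_0 − rank ∂_1 = 10 − 9 = 1, and the invariant factors of ∂_1 are all 1, so H_0 = Z.
  H_1: rank ker ∂_1 − rank ∂_2 = (30 − 9) − 20 = 1, and ∂_2 has invariant factor 2 > 1, so H_1 = Z ⊕ Z/2.
  H_2: rank ker ∂_2 − rank ∂_3 = (20 − 20) − 0 = 0, and there is no ∂_3, so H_2 = 0.

Hence the Betti numbers are b_0 = 1, b_1 = 1, b_2 = 0.

b_0 = 1, b_1 = 1, b_2 = 0.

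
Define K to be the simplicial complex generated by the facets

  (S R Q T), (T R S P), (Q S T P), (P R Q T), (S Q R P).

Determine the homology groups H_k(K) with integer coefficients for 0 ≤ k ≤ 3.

Fix the vertex order P < Q < R < S < T and write every simplex with vertices in increasing order. Then dim K = 3 and the simplices of K are:

  0-simplices (5): P, Q, R, S, T
  1-simplices (10): PQ, PR, PS, PT, QR, QS, QT, RS, RT, ST
  2-simplices (10): PQR, PQS, PQT, PRS, PRT, PST, QRS, QRT, QST, RST
  3-simplices (5): PQRS, PQRT, PQST, PRST, QRST

Hence C_0 ≅ Z^5, C_1 ≅ Z^10, C_2 ≅ Z^10, C_3 ≅ Z^5.

Boundary ∂_1: C_1 → C_0 maps an edge to its endpoints' difference, ∂[p,q] = q − p. For instance
  ∂PT = T − P.
The 5×10 boundary matrix has rank 4 and Smith normal form diag(1,1,1,1).

The boundary map ∂_2: C_2 → C_1 sends each 2-simplex [p,q,r] to [q,r] − [p,r] + [p,q]. For instance
  ∂PRS = RS − PS + PR,
  ∂QST = ST − QT + QS.
The 10×10 boundary matrix has rank 6 and Smith normal form diag(1,1,1,1,1,1).

The boundary map ∂_3: C_3 → C_2 sends each 3-simplex σ to the alternating sum Σ_i (−1)^i (σ with its i-th vertex removed). For instance
  ∂PQST = QST − PST + PQT − PQS,
  ∂QRST = RST − QST + QRT − QRS.
The resulting 10×5 matrix has rank 4, and its Smith normal form has invariant factors (1,1,1,1).

Computing H_k = (kernel of ∂_k) / (image of ∂_{k+1}):

  H_0: rank C_0 − rank ∂_1 = 5 − 4 = 1, and the invariant factors of ∂_1 are all 1, so H_0 ≅ Z.
  H_1: rank ker ∂_1 − rank ∂_2 = (10 − 4) − 6 = 0, and the invariant factors of ∂_2 are all 1, so H_1 ≅ 0.
  H_2: rank ker ∂_2 − rank ∂_3 = (10 − 6) − 4 = 0, and the invariant factors of ∂_3 are all 1, so H_2 ≅ 0.
  H_3: rank ker ∂_3 − rank ∂_4 = (5 − 4) − 0 = 1, and there is no ∂_4, so H_3 ≅ Z.

H_0 ≅ Z,  H_1 = 0,  H_2 = 0,  H_3 ≅ Z.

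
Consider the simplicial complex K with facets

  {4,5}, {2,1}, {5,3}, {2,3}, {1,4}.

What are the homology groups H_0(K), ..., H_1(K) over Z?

H_0 ≅ Z,  H_1 ≅ Z.

Order the vertices as 1 < 2 < 3 < 4 < 5. Listing each simplex with vertices in this order, K has dimension 1 with simplices:

  0-simplices (5): [1], [2], [3], [4], [5]
  1-simplices (5): [1,2], [1,4], [2,3], [3,5], [4,5]

so the chain groups are C_0 ≅ Z^5, C_1 ≅ Z^5.

∂_1: C_1 → C_0 sends each edge [p,q] (with p < q) to q − p.
The 5×5 boundary matrix has rank 4 and Smith normal form diag(1,1,1,1).

Reading off H_k = ker ∂_k / im ∂_{k+1}:

  H_0: rank C_0 − rank ∂_1 = 5 − 4 = 1, and the invariant factors of ∂_1 are all 1, so H_0 = Z.
  H_1: rank ker ∂_1 − rank ∂_2 = (5 − 4) − 0 = 1, and there is no ∂_2, so H_1 = Z.

(K is a triangulation of the circle S^1.)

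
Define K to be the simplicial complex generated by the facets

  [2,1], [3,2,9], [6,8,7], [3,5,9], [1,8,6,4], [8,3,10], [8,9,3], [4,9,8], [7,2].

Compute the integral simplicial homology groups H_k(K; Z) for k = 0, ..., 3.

H_0 ≅ Z,  H_1 ≅ Z^2,  H_2 = 0,  H_3 = 0.

Order the vertices as 1 < 2 < 3 < 4 < 5 < 6 < 7 < 8 < 9 < 10. Listing each simplex with vertices in this order, K has dimension 3 with simplices:

  0-simplices (10): [1], [2], [3], [4], [5], [6], [7], [8], [9], [10]
  1-simplices (20): [1,2], [1,4], [1,6], [1,8], [2,3], [2,7], [2,9], [3,5], [3,8], [3,9], [3,10], [4,6], [4,8], [4,9], [5,9], [6,7], [6,8], [7,8], [8,9], [8,10]
  2-simplices (10): [1,4,6], [1,4,8], [1,6,8], [2,3,9], [3,5,9], [3,8,9], [3,8,10], [4,6,8], [4,8,9], [6,7,8]
  3-simplices (1): [1,4,6,8]

so the chain groups are C_0 ≅ Z^10, C_1 ≅ Z^20, C_2 ≅ Z^10, C_3 ≅ Z^1.

Boundary ∂_1: C_1 → C_0 maps an edge to its endpoints' difference, ∂[p,q] = q − p. For instance
  ∂[1,2] = [2] − [1].
The 10×20 boundary matrix has rank 9 and Smith normal form diag(1,1,1,1,1,1,1,1,1).

∂_2: C_2 → C_1 maps a triangle to the signed sum of its edges. For instance
  ∂[3,8,9] = [8,9] − [3,9] + [3,8],
  ∂[1,6,8] = [6,8] − [1,8] + [1,6].
This gives a 20×10 integer matrix of rank 9; reducing to Smith normal form yields diagonal entries (1,1,1,1,1,1,1,1,1).

The boundary map ∂_3: C_3 → C_2 sends each 3-simplex σ to the alternating sum Σ_i (−1)^i (σ with its i-th vertex removed). For instance
  ∂[1,4,6,8] = [4,6,8] − [1,6,8] + [1,4,8] − [1,4,6].
The 10×1 boundary matrix has rank 1 and Smith normal form diag(1).

Reading off H_k = ker ∂_k / im ∂_{k+1}:

  H_0: rank C_0 − rank ∂_1 = 10 − 9 = 1, and the invariant factors of ∂_1 are all 1, so H_0 ≅ Z.
  H_1: rank ker ∂_1 − rank ∂_2 = (20 − 9) − 9 = 2, and the invariant factors of ∂_2 are all 1, so H_1 ≅ Z^2.
  H_2: rank ker ∂_2 − rank ∂_3 = (10 − 9) − 1 = 0, and the invariant factors of ∂_3 are all 1, so H_2 ≅ 0.
  H_3: rank ker ∂_3 − rank ∂_4 = (1 − 1) − 0 = 0, and there is no ∂_4, so H_3 ≅ 0.

As a check, the Euler characteristic is 10 − 20 + 10 − 1 = -1, which agrees with 1 − 2 + 0 − 0 = -1.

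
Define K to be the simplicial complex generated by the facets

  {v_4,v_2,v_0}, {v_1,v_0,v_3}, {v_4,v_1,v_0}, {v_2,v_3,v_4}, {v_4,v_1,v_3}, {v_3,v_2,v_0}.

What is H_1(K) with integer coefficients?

K has 5 vertices, 9 edges, 6 triangles.
rank ∂_1 = 4, rank ∂_2 = 5 ⇒ b_1 = 9 − 4 − 5 = 0; all invariant factors of ∂_2 are 1 so no torsion. So H_1 ≅ 0.

H_1 ≅ 0.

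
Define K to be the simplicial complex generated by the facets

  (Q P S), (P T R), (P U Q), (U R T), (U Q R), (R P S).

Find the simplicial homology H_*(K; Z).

K has 6 vertices, 12 edges, 6 triangles.
rank ∂_0 = 0, rank ∂_1 = 5 ⇒ b_0 = 6 − 0 − 5 = 1; all invariant factors of ∂_1 are 1 so no torsion. So H_0 ≅ Z.
rank ∂_1 = 5, rank ∂_2 = 6 ⇒ b_1 = 12 − 5 − 6 = 1; all invariant factors of ∂_2 are 1 so no torsion. So H_1 ≅ Z.
rank ∂_2 = 6, rank ∂_3 = 0 ⇒ b_2 = 6 − 6 − 0 = 0. So H_2 ≅ 0.

H_0 = Z,  H_1 = Z,  H_2 = 0.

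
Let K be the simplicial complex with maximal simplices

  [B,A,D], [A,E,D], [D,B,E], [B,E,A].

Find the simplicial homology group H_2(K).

H_2 ≅ Z.

Order the vertices as A < B < D < E. Listing each simplex with vertices in this order, K has dimension 2 with simplices:

  0-simplices (4): A, B, D, E
  1-simplices (6): AB, AD, AE, BD, BE, DE
  2-simplices (4): ABD, ABE, ADE, BDE

so the chain groups are C_0 ≅ Z^4, C_1 ≅ Z^6, C_2 ≅ Z^4.

The boundary map ∂_1: C_1 → C_0 maps an edge to its endpoints' difference, ∂[p,q] = q − p. For instance
  ∂AB = B − A.
This gives a 4×6 integer matrix of rank 3; reducing to Smith normal form yields diagonal entries (1,1,1).

Boundary ∂_2: C_2 → C_1 acts by ∂[p,q,r] = [q,r] − [p,r] + [p,q]. For instance
  ∂ABE = BE − AE + AB,
  ∂ADE = DE − AE + AD.
The 6×4 boundary matrix has rank 3 and Smith normal form diag(1,1,1).

Reading off H_k = ker ∂_k / im ∂_{k+1}:

  H_2: rank ker ∂_2 − rank ∂_3 = (4 − 3) − 0 = 1, and there is no ∂_3, so H_2 ≅ Z.

(K is a triangulation of the 2-sphere S^2.)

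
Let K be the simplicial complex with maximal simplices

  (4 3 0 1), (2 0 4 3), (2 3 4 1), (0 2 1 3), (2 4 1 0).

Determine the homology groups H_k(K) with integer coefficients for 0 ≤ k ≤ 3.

H_0 ≅ Z,  H_1 = 0,  H_2 = 0,  H_3 ≅ Z.

Fix the vertex order 0 < 1 < 2 < 3 < 4 and write every simplex with vertices in increasing order. Then dim K = 3 and the simplices of K are:

  0-simplices (5): [0], [1], [2], [3], [4]
  1-simplices (10): [0,1], [0,2], [0,3], [0,4], [1,2], [1,3], [1,4], [2,3], [2,4], [3,4]
  2-simplices (10): [0,1,2], [0,1,3], [0,1,4], [0,2,3], [0,2,4], [0,3,4], [1,2,3], [1,2,4], [1,3,4], [2,3,4]
  3-simplices (5): [0,1,2,3], [0,1,2,4], [0,1,3,4], [0,2,3,4], [1,2,3,4]

so the chain groups are C_0 ≅ Z^5, C_1 ≅ Z^10, C_2 ≅ Z^10, C_3 ≅ Z^5.

Boundary ∂_1: C_1 → C_0 maps an edge to its endpoints' difference, ∂[p,q] = q − p. For instance
  ∂[1,3] = [3] − [1].
This gives a 5×10 integer matrix of rank 4; reducing to Smith normal form yields diagonal entries (1,1,1,1).

∂_2: C_2 → C_1 sends each 2-simplex [p,q,r] to [q,r] − [p,r] + [p,q]. For instance
  ∂[1,2,4] = [2,4] − [1,4] + [1,2],
  ∂[0,2,3] = [2,3] − [0,3] + [0,2].
The resulting 10×10 matrix has rank 6, and its Smith normal form has invariant factors (1,1,1,1,1,1).

Boundary ∂_3: C_3 → C_2 sends each 3-simplex σ to the alternating sum Σ_i (−1)^i (σ with its i-th vertex removed). For instance
  ∂[0,1,3,4] = [1,3,4] − [0,3,4] + [0,1,4] − [0,1,3],
  ∂[0,1,2,3] = [1,2,3] − [0,2,3] + [0,1,3] − [0,1,2].
As a 10×5 matrix over Z this has rank 4, with invariant factors (1,1,1,1).

Now H_k = ker ∂_k / im ∂_{k+1}, so:

  H_0: rank C_0 − rank ∂_1 = 5 − 4 = 1, and the invariant factors of ∂_1 are all 1, so H_0 ≅ Z.
  H_1: rank ker ∂_1 − rank ∂_2 = (10 − 4) − 6 = 0, and the invariant factors of ∂_2 are all 1, so H_1 ≅ 0.
  H_2: rank ker ∂_2 − rank ∂_3 = (10 − 6) − 4 = 0, and the invariant factors of ∂_3 are all 1, so H_2 ≅ 0.
  H_3: rank ker ∂_3 − rank ∂_4 = (5 − 4) − 0 = 1, and there is no ∂_4, so H_3 ≅ Z.

(K is a triangulation of the 3-sphere S^3.)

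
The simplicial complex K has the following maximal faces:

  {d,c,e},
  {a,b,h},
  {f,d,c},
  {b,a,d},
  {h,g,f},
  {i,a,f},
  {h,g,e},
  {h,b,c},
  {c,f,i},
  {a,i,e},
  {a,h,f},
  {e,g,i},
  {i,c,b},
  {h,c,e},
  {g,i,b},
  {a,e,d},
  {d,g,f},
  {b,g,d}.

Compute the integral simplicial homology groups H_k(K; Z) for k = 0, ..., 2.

Take the total order a < b < c < d < e < f < g < h < i on the vertex set. Then K (dimension 2) consists of the simplices:

  0-simplices (9): a, b, c, d, e, f, g, h, i
  1-simplices (27): ab, ad, ae, af, ah, ai, bc, bd, bg, bh, bi, cd, ce, cf, ch, ci, de, df, dg, eg, eh, ei, fg, fh, fi, gh, gi
  2-simplices (18): abd, abh, ade, aei, afh, afi, bch, bci, bdg, bgi, cde, cdf, ceh, cfi, dfg, egh, egi, fgh

Hence C_0 ≅ Z^9, C_1 ≅ Z^27, C_2 ≅ Z^18.

∂_1: C_1 → C_0 maps an edge to its endpoints' difference, ∂[p,q] = q − p. For instance
  ∂bg = g − b.
The 9×27 boundary matrix has rank 8 and Smith normal form diag(1,1,1,1,1,1,1,1).

The boundary map ∂_2: C_2 → C_1 acts by ∂[p,q,r] = [q,r] − [p,r] + [p,q]. For instance
  ∂afh = fh − ah + af,
  ∂ceh = eh − ch + ce.
The resulting 27×18 matrix has rank 17, and its Smith normal form has invariant factors (1,1,1,1,1,1,1,1,1,1,1,1,1,1,1,1,1).

Computing H_k = (kernel of ∂_k) / (image of ∂_{k+1}):

  H_0: rank C_0 − rank ∂_1 = 9 − 8 = 1, and the invariant factors of ∂_1 are all 1, so H_0 = Z.
  H_1: rank ker ∂_1 − rank ∂_2 = (27 − 8) − 17 = 2, and the invariant factors of ∂_2 are all 1, so H_1 = Z^2.
  H_2: rank ker ∂_2 − rank ∂_3 = (18 − 17) − 0 = 1, and there is no ∂_3, so H_2 = Z.

As a check, the Euler characteristic is 9 − 27 + 18 = 0, which agrees with 1 − 2 + 1 = 0.

H_0 = Z,  H_1 = Z^2,  H_2 = Z.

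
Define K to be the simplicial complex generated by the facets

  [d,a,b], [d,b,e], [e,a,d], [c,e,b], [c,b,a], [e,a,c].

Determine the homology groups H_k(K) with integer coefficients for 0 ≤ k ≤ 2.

K has 5 vertices, 9 edges, 6 triangles.
rank ∂_0 = 0, rank ∂_1 = 4 ⇒ b_0 = 5 − 0 − 4 = 1; all invariant factors of ∂_1 are 1 so no torsion. So H_0 ≅ Z.
rank ∂_1 = 4, rank ∂_2 = 5 ⇒ b_1 = 9 − 4 − 5 = 0; all invariant factors of ∂_2 are 1 so no torsion. So H_1 ≅ 0.
rank ∂_2 = 5, rank ∂_3 = 0 ⇒ b_2 = 6 − 5 − 0 = 1. So H_2 ≅ Z.

H_0 = Z,  H_1 = 0,  H_2 = Z.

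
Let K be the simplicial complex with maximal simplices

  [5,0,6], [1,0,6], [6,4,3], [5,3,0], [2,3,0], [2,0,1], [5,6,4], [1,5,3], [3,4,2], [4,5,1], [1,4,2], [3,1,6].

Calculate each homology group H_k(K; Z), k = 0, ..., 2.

Fix the vertex order 0 < 1 < 2 < 3 < 4 < 5 < 6 and write every simplex with vertices in increasing order. Then dim K = 2 and the simplices of K are:

  0-simplices (7): [0], [1], [2], [3], [4], [5], [6]
  1-simplices (18): [0,1], [0,2], [0,3], [0,5], [0,6], [1,2], [1,3], [1,4], [1,5], [1,6], [2,3], [2,4], [3,4], [3,5], [3,6], [4,5], [4,6], [5,6]
  2-simplices (12): [0,1,2], [0,1,6], [0,2,3], [0,3,5], [0,5,6], [1,2,4], [1,3,5], [1,3,6], [1,4,5], [2,3,4], [3,4,6], [4,5,6]

giving chain groups C_0 ≅ Z^7, C_1 ≅ Z^18, C_2 ≅ Z^12.

Boundary ∂_1: C_1 → C_0 maps an edge to its endpoints' difference, ∂[p,q] = q − p.
As a 7×18 matrix over Z this has rank 6, with invariant factors (1,1,1,1,1,1).

Boundary ∂_2: C_2 → C_1 acts by ∂[p,q,r] = [q,r] − [p,r] + [p,q]. For instance
  ∂[3,4,6] = [4,6] − [3,6] + [3,4],
  ∂[0,1,6] = [1,6] − [0,6] + [0,1].
As a 18×12 matrix over Z this has rank 12, with invariant factors (1,1,1,1,1,1,1,1,1,1,1,2).

Reading off H_k = ker ∂_k / im ∂_{k+1}:

  H_0: rank C_0 − rank ∂_1 = 7 − 6 = 1, and the invariant factors of ∂_1 are all 1, so H_0 ≅ Z.
  H_1: rank ker ∂_1 − rank ∂_2 = (18 − 6) − 12 = 0, and ∂_2 has invariant factor 2 > 1, so H_1 ≅ Z/2.
  H_2: rank ker ∂_2 − rank ∂_3 = (12 − 12) − 0 = 0, and there is no ∂_3, so H_2 ≅ 0.

(K is a triangulation of the real projective plane RP^2.)

H_0 ≅ Z,  H_1 ≅ Z/2,  H_2 = 0.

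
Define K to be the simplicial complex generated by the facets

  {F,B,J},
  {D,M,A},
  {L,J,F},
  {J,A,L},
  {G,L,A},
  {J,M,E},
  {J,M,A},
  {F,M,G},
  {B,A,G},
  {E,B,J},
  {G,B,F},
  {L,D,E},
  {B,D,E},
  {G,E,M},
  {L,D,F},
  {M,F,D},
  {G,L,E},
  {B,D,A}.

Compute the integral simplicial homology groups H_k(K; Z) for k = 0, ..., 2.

Fix the vertex order A < B < D < E < F < G < J < L < M and write every simplex with vertices in increasing order. Then dim K = 2 and the simplices of K are:

  0-simplices (9): A, B, D, E, F, G, J, L, M
  1-simplices (27): AB, AD, AG, AJ, AL, AM, BD, BE, BF, BG, BJ, DE, DF, DL, DM, EG, EJ, EL, EM, FG, FJ, FL, FM, GL, GM, JL, JM
  2-simplices (18): ABD, ABG, ADM, AGL, AJL, AJM, BDE, BEJ, BFG, BFJ, DEL, DFL, DFM, EGL, EGM, EJM, FGM, FJL

giving chain groups C_0 ≅ Z^9, C_1 ≅ Z^27, C_2 ≅ Z^18.

Boundary ∂_1: C_1 → C_0 maps an edge to its endpoints' difference, ∂[p,q] = q − p.
As a 9×27 matrix over Z this has rank 8, with invariant factors (1,1,1,1,1,1,1,1).

Boundary ∂_2: C_2 → C_1 sends each 2-simplex [p,q,r] to [q,r] − [p,r] + [p,q]. For instance
  ∂AGL = GL − AL + AG,
  ∂BDE = DE − BE + BD.
As a 27×18 matrix over Z this has rank 17, with invariant factors (1,1,1,1,1,1,1,1,1,1,1,1,1,1,1,1,1).

Computing H_k = (kernel of ∂_k) / (image of ∂_{k+1}):

  H_0: rank C_0 − rank ∂_1 = 9 − 8 = 1, and the invariant factors of ∂_1 are all 1, so H_0 ≅ Z.
  H_1: rank ker ∂_1 − rank ∂_2 = (27 − 8) − 17 = 2, and the invariant factors of ∂_2 are all 1, so H_1 ≅ Z^2.
  H_2: rank ker ∂_2 − rank ∂_3 = (18 − 17) − 0 = 1, and there is no ∂_3, so H_2 ≅ Z.

H_0 ≅ Z,  H_1 ≅ Z^2,  H_2 ≅ Z.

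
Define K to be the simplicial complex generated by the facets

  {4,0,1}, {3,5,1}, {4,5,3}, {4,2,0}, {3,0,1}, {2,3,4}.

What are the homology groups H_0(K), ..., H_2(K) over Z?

Order the vertices as 0 < 1 < 2 < 3 < 4 < 5. Listing each simplex with vertices in this order, K has dimension 2 with simplices:

  0-simplices (6): [0], [1], [2], [3], [4], [5]
  1-simplices (12): [0,1], [0,2], [0,3], [0,4], [1,3], [1,4], [1,5], [2,3], [2,4], [3,4], [3,5], [4,5]
  2-simplices (6): [0,1,3], [0,1,4], [0,2,4], [1,3,5], [2,3,4], [3,4,5]

Hence C_0 ≅ Z^6, C_1 ≅ Z^12, C_2 ≅ Z^6.

Boundary ∂_1: C_1 → C_0 is given by ∂[p,q] = [q] − [p]. For instance
  ∂[0,3] = [3] − [0].
This gives a 6×12 integer matrix of rank 5; reducing to Smith normal form yields diagonal entries (1,1,1,1,1).

∂_2: C_2 → C_1 maps a triangle to the signed sum of its edges. For instance
  ∂[1,3,5] = [3,5] − [1,5] + [1,3],
  ∂[2,3,4] = [3,4] − [2,4] + [2,3].
The resulting 12×6 matrix has rank 6, and its Smith normal form has invariant factors (1,1,1,1,1,1).

From H_k ≅ ker(∂_k) / im(∂_{k+1}) we obtain:

  H_0: rank C_0 − rank ∂_1 = 6 − 5 = 1, and the invariant factors of ∂_1 are all 1, so H_0 ≅ Z.
  H_1: rank ker ∂_1 − rank ∂_2 = (12 − 5) − 6 = 1, and the invariant factors of ∂_2 are all 1, so H_1 ≅ Z.
  H_2: rank ker ∂_2 − rank ∂_3 = (6 − 6) − 0 = 0, and there is no ∂_3, so H_2 ≅ 0.

As a check, the Euler characteristic is 6 − 12 + 6 = 0, which agrees with 1 − 1 + 0 = 0.

H_0 ≅ Z,  H_1 ≅ Z,  H_2 = 0.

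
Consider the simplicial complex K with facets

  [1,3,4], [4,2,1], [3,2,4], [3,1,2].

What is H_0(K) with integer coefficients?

H_0 = Z.

Fix the vertex order 1 < 2 < 3 < 4 and write every simplex with vertices in increasing order. Then dim K = 2 and the simplices of K are:

  0-simplices (4): [1], [2], [3], [4]
  1-simplices (6): [1,2], [1,3], [1,4], [2,3], [2,4], [3,4]
  2-simplices (4): [1,2,3], [1,2,4], [1,3,4], [2,3,4]

Hence C_0 ≅ Z^4, C_1 ≅ Z^6, C_2 ≅ Z^4.

∂_1: C_1 → C_0 is given by ∂[p,q] = [q] − [p].
The 4×6 boundary matrix has rank 3 and Smith normal form diag(1,1,1).

Boundary ∂_2: C_2 → C_1 acts by ∂[p,q,r] = [q,r] − [p,r] + [p,q]. For instance
  ∂[1,2,4] = [2,4] − [1,4] + [1,2],
  ∂[1,2,3] = [2,3] − [1,3] + [1,2].
The resulting 6×4 matrix has rank 3, and its Smith normal form has invariant factors (1,1,1).

Computing H_k = (kernel of ∂_k) / (image of ∂_{k+1}):

  H_0: rank C_0 − rank ∂_1 = 4 − 3 = 1, and the invariant factors of ∂_1 are all 1, so H_0 = Z.

(K is a triangulation of the 2-sphere S^2.)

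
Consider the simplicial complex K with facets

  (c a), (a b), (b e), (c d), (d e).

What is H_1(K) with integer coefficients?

Fix the vertex order a < b < c < d < e and write every simplex with vertices in increasing order. Then dim K = 1 and the simplices of K are:

  0-simplices (5): a, b, c, d, e
  1-simplices (5): ab, ac, be, cd, de

so the chain groups are C_0 ≅ Z^5, C_1 ≅ Z^5.

The boundary map ∂_1: C_1 → C_0 is given by ∂[p,q] = [q] − [p]. For instance
  ∂ab = b − a.
The resulting 5×5 matrix has rank 4, and its Smith normal form has invariant factors (1,1,1,1).

Now H_k = ker ∂_k / im ∂_{k+1}, so:

  H_1: rank ker ∂_1 − rank ∂_2 = (5 − 4) − 0 = 1, and there is no ∂_2, so H_1 ≅ Z.

(K is a triangulation of the circle S^1.)

H_1 ≅ Z.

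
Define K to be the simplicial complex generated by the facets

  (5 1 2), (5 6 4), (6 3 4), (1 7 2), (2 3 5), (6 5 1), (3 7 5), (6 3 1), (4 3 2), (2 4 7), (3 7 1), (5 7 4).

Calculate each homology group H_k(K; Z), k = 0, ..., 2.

K has 7 vertices, 18 edges, 12 triangles.
rank ∂_0 = 0, rank ∂_1 = 6 ⇒ b_0 = 7 − 0 − 6 = 1; all invariant factors of ∂_1 are 1 so no torsion. So H_0 ≅ Z.
rank ∂_1 = 6, rank ∂_2 = 12 ⇒ b_1 = 18 − 6 − 12 = 0; ∂_2 has invariant factor(s) [2] giving torsion. So H_1 ≅ Z/2.
rank ∂_2 = 12, rank ∂_3 = 0 ⇒ b_2 = 12 − 12 − 0 = 0. So H_2 ≅ 0.

H_0 = Z,  H_1 = Z/2,  H_2 = 0.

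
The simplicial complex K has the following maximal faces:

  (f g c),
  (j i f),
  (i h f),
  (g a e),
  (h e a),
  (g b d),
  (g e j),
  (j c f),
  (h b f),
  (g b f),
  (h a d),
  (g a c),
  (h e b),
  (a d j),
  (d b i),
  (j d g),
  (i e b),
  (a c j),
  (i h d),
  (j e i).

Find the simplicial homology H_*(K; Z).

Order the vertices as a < b < c < d < e < f < g < h < i < j. Listing each simplex with vertices in this order, K has dimension 2 with simplices:

  0-simplices (10): a, b, c, d, e, f, g, h, i, j
  1-simplices (30): ac, ad, ae, ag, ah, aj, bd, be, bf, bg, bh, bi, cf, cg, cj, dg, dh, di, dj, eg, eh, ei, ej, fg, fh, fi, fj, gj, hi, ij
  2-simplices (20): acg, acj, adh, adj, aeg, aeh, bdg, bdi, beh, bei, bfg, bfh, cfg, cfj, dgj, dhi, egj, eij, fhi, fij

Hence C_0 ≅ Z^10, C_1 ≅ Z^30, C_2 ≅ Z^20.

The boundary map ∂_1: C_1 → C_0 sends each edge [p,q] (with p < q) to q − p. For instance
  ∂di = i − d.
As a 10×30 matrix over Z this has rank 9, with invariant factors (1,1,1,1,1,1,1,1,1).

The boundary map ∂_2: C_2 → C_1 maps a triangle to the signed sum of its edges. For instance
  ∂bei = ei − bi + be,
  ∂adj = dj − aj + ad.
This gives a 30×20 integer matrix of rank 20; reducing to Smith normal form yields diagonal entries (1,1,1,1,1,1,1,1,1,1,1,1,1,1,1,1,1,1,1,2).

Now H_k = ker ∂_k / im ∂_{k+1}, so:

  H_0: rank C_0 − rank ∂_1 = 10 − 9 = 1, and the invariant factors of ∂_1 are all 1, so H_0 ≅ Z.
  H_1: rank ker ∂_1 − rank ∂_2 = (30 − 9) − 20 = 1, and ∂_2 has invariant factor 2 > 1, so H_1 ≅ Z × Z/2.
  H_2: rank ker ∂_2 − rank ∂_3 = (20 − 20) − 0 = 0, and there is no ∂_3, so H_2 ≅ 0.

H_0 ≅ Z,  H_1 ≅ Z × Z/2,  H_2 = 0.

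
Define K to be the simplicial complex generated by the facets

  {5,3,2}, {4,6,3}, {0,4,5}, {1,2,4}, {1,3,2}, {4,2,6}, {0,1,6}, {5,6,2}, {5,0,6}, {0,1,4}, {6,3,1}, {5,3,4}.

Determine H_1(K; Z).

Order the vertices as 0 < 1 < 2 < 3 < 4 < 5 < 6. Listing each simplex with vertices in this order, K has dimension 2 with simplices:

  0-simplices (7): [0], [1], [2], [3], [4], [5], [6]
  1-simplices (18): [0,1], [0,4], [0,5], [0,6], [1,2], [1,3], [1,4], [1,6], [2,3], [2,4], [2,5], [2,6], [3,4], [3,5], [3,6], [4,5], [4,6], [5,6]
  2-simplices (12): [0,1,4], [0,1,6], [0,4,5], [0,5,6], [1,2,3], [1,2,4], [1,3,6], [2,3,5], [2,4,6], [2,5,6], [3,4,5], [3,4,6]

Hence C_0 ≅ Z^7, C_1 ≅ Z^18, C_2 ≅ Z^12.

The boundary map ∂_1: C_1 → C_0 sends each edge [p,q] (with p < q) to q − p.
As a 7×18 matrix over Z this has rank 6, with invariant factors (1,1,1,1,1,1).

The boundary map ∂_2: C_2 → C_1 acts by ∂[p,q,r] = [q,r] − [p,r] + [p,q]. For instance
  ∂[0,1,4] = [1,4] − [0,4] + [0,1],
  ∂[1,3,6] = [3,6] − [1,6] + [1,3].
The 18×12 boundary matrix has rank 12 and Smith normal form diag(1,1,1,1,1,1,1,1,1,1,1,2).

From H_k ≅ ker(∂_k) / im(∂_{k+1}) we obtain:

  H_1: rank ker ∂_1 − rank ∂_2 = (18 − 6) − 12 = 0, and ∂_2 has invariant factor 2 > 1, so H_1 ≅ Z/2.

(K is a triangulation of the real projective plane RP^2.)

H_1 = Z/2.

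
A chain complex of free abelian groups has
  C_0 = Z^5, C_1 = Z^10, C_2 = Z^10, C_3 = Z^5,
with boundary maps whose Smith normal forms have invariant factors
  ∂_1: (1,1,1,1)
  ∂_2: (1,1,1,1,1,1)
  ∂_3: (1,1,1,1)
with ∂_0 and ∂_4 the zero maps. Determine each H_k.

H_0: b_0 = 5 − 0 − 4 = 1; torsion from ∂_1 factors > 1: none. So H_0 ≅ Z.
H_1: b_1 = 10 − 4 − 6 = 0; torsion from ∂_2 factors > 1: none. So H_1 ≅ 0.
H_2: b_2 = 10 − 6 − 4 = 0; torsion from ∂_3 factors > 1: none. So H_2 ≅ 0.
H_3: b_3 = 5 − 4 − 0 = 1; torsion from ∂_4 factors > 1: none. So H_3 ≅ Z.

H_0 ≅ Z,  H_1 = 0,  H_2 = 0,  H_3 ≅ Z.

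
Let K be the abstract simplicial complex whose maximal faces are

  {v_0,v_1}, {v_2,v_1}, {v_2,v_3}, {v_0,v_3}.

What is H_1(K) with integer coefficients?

H_1 ≅ Z.

We work with the vertex ordering v_0 < v_1 < v_2 < v_3. The simplices of K, each written with vertices in increasing order, are:

  0-simplices (4): [v_0], [v_1], [v_2], [v_3]
  1-simplices (4): [v_0,v_1], [v_0,v_3], [v_1,v_2], [v_2,v_3]

Hence C_0 ≅ Z^4, C_1 ≅ Z^4.

∂_1: C_1 → C_0 sends each edge [p,q] (with p < q) to q − p. For instance
  ∂[v_0,v_3] = [v_3] − [v_0].
The 4×4 boundary matrix has rank 3 and Smith normal form diag(1,1,1).

From H_k ≅ ker(∂_k) / im(∂_{k+1}) we obtain:

  H_1: rank ker ∂_1 − rank ∂_2 = (4 − 3) − 0 = 1, and there is no ∂_2, so H_1 = Z.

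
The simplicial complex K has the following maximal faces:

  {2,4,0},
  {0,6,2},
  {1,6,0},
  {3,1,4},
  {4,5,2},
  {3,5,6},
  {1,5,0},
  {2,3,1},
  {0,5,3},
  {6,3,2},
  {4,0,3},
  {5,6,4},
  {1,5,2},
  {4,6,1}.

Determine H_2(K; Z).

H_2 ≅ Z.

We work with the vertex ordering 0 < 1 < 2 < 3 < 4 < 5 < 6. The simplices of K, each written with vertices in increasing order, are:

  0-simplices (7): [0], [1], [2], [3], [4], [5], [6]
  1-simplices (21): [0,1], [0,2], [0,3], [0,4], [0,5], [0,6], [1,2], [1,3], [1,4], [1,5], [1,6], [2,3], [2,4], [2,5], [2,6], [3,4], [3,5], [3,6], [4,5], [4,6], [5,6]
  2-simplices (14): [0,1,5], [0,1,6], [0,2,4], [0,2,6], [0,3,4], [0,3,5], [1,2,3], [1,2,5], [1,3,4], [1,4,6], [2,3,6], [2,4,5], [3,5,6], [4,5,6]

giving chain groups C_0 ≅ Z^7, C_1 ≅ Z^21, C_2 ≅ Z^14.

∂_1: C_1 → C_0 maps an edge to its endpoints' difference, ∂[p,q] = q − p. For instance
  ∂[3,5] = [5] − [3].
As a 7×21 matrix over Z this has rank 6, with invariant factors (1,1,1,1,1,1).

∂_2: C_2 → C_1 maps a triangle to the signed sum of its edges. For instance
  ∂[3,5,6] = [5,6] − [3,6] + [3,5],
  ∂[4,5,6] = [5,6] − [4,6] + [4,5].
The 21×14 boundary matrix has rank 13 and Smith normal form diag(1,1,1,1,1,1,1,1,1,1,1,1,1).

Computing H_k = (kernel of ∂_k) / (image of ∂_{k+1}):

  H_2: rank ker ∂_2 − rank ∂_3 = (14 − 13) − 0 = 1, and there is no ∂_3, so H_2 = Z.

(K is a triangulation of the torus T^2.)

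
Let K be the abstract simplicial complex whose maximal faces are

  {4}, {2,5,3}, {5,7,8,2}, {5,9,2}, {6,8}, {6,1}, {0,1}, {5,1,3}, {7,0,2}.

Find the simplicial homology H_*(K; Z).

We work with the vertex ordering 0 < 1 < 2 < 3 < 4 < 5 < 6 < 7 < 8 < 9. The simplices of K, each written with vertices in increasing order, are:

  0-simplices (10): [0], [1], [2], [3], [4], [5], [6], [7], [8], [9]
  1-simplices (17): [0,1], [0,2], [0,7], [1,3], [1,5], [1,6], [2,3], [2,5], [2,7], [2,8], [2,9], [3,5], [5,7], [5,8], [5,9], [6,8], [7,8]
  2-simplices (8): [0,2,7], [1,3,5], [2,3,5], [2,5,7], [2,5,8], [2,5,9], [2,7,8], [5,7,8]
  3-simplices (1): [2,5,7,8]

so the chain groups are C_0 ≅ Z^10, C_1 ≅ Z^17, C_2 ≅ Z^8, C_3 ≅ Z^1.

The boundary map ∂_1: C_1 → C_0 is given by ∂[p,q] = [q] − [p]. For instance
  ∂[1,6] = [6] − [1].
This gives a 10×17 integer matrix of rank 8; reducing to Smith normal form yields diagonal entries (1,1,1,1,1,1,1,1).

The boundary map ∂_2: C_2 → C_1 maps a triangle to the signed sum of its edges. For instance
  ∂[0,2,7] = [2,7] − [0,7] + [0,2],
  ∂[2,5,7] = [5,7] − [2,7] + [2,5].
The 17×8 boundary matrix has rank 7 and Smith normal form diag(1,1,1,1,1,1,1).

∂_3: C_3 → C_2 sends each 3-simplex σ to the alternating sum Σ_i (−1)^i (σ with its i-th vertex removed). For instance
  ∂[2,5,7,8] = [5,7,8] − [2,7,8] + [2,5,8] − [2,5,7].
As a 8×1 matrix over Z this has rank 1, with invariant factors (1).

Now H_k = ker ∂_k / im ∂_{k+1}, so:

  H_0: rank C_0 − rank ∂_1 = 10 − 8 = 2, and the invariant factors of ∂_1 are all 1, so H_0 ≅ Z^2.
  H_1: rank ker ∂_1 − rank ∂_2 = (17 − 8) − 7 = 2, and the invariant factors of ∂_2 are all 1, so H_1 ≅ Z^2.
  H_2: rank ker ∂_2 − rank ∂_3 = (8 − 7) − 1 = 0, and the invariant factors of ∂_3 are all 1, so H_2 ≅ 0.
  H_3: rank ker ∂_3 − rank ∂_4 = (1 − 1) − 0 = 0, and there is no ∂_4, so H_3 ≅ 0.

H_0 = Z^2,  H_1 = Z^2,  H_2 = 0,  H_3 = 0.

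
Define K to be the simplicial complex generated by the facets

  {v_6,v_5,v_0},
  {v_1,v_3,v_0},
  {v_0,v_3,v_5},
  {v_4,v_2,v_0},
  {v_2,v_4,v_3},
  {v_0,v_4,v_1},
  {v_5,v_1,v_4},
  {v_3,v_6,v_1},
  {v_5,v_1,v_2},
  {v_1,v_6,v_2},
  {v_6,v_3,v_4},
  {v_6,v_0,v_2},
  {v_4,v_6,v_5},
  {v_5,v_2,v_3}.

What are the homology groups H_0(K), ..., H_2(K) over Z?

Take the total order v_0 < v_1 < v_2 < v_3 < v_4 < v_5 < v_6 on the vertex set. Then K (dimension 2) consists of the simplices:

  0-simplices (7): [v_0], [v_1], [v_2], [v_3], [v_4], [v_5], [v_6]
  1-simplices (21): (21 of them)
  2-simplices (14): (14 of them)

giving chain groups C_0 ≅ Z^7, C_1 ≅ Z^21, C_2 ≅ Z^14.

Boundary ∂_1: C_1 → C_0 is given by ∂[p,q] = [q] − [p]. For instance
  ∂[v_1,v_5] = [v_5] − [v_1].
This gives a 7×21 integer matrix of rank 6; reducing to Smith normal form yields diagonal entries (1,1,1,1,1,1).

Boundary ∂_2: C_2 → C_1 sends each 2-simplex [p,q,r] to [q,r] − [p,r] + [p,q]. For instance
  ∂[v_1,v_2,v_5] = [v_2,v_5] − [v_1,v_5] + [v_1,v_2],
  ∂[v_1,v_3,v_6] = [v_3,v_6] − [v_1,v_6] + [v_1,v_3].
This gives a 21×14 integer matrix of rank 13; reducing to Smith normal form yields diagonal entries (1,1,1,1,1,1,1,1,1,1,1,1,1).

Reading off H_k = ker ∂_k / im ∂_{k+1}:

  H_0: rank C_0 − rank ∂_1 = 7 − 6 = 1, and the invariant factors of ∂_1 are all 1, so H_0 ≅ Z.
  H_1: rank ker ∂_1 − rank ∂_2 = (21 − 6) − 13 = 2, and the invariant factors of ∂_2 are all 1, so H_1 ≅ Z^2.
  H_2: rank ker ∂_2 − rank ∂_3 = (14 − 13) − 0 = 1, and there is no ∂_3, so H_2 ≅ Z.

H_0 = Z,  H_1 = Z^2,  H_2 = Z.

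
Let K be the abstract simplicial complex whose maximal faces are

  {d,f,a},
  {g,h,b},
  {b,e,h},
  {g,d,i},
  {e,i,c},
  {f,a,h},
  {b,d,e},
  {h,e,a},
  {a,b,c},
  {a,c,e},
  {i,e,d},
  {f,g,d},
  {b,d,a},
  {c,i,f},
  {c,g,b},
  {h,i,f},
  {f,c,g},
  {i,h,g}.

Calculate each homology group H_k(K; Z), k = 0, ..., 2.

Order the vertices as a < b < c < d < e < f < g < h < i. Listing each simplex with vertices in this order, K has dimension 2 with simplices:

  0-simplices (9): a, b, c, d, e, f, g, h, i
  1-simplices (27): ab, ac, ad, ae, af, ah, bc, bd, be, bg, bh, ce, cf, cg, ci, de, df, dg, di, eh, ei, fg, fh, fi, gh, gi, hi
  2-simplices (18): abc, abd, ace, adf, aeh, afh, bcg, bde, beh, bgh, cei, cfg, cfi, dei, dfg, dgi, fhi, ghi

so the chain groups are C_0 ≅ Z^9, C_1 ≅ Z^27, C_2 ≅ Z^18.

The boundary map ∂_1: C_1 → C_0 maps an edge to its endpoints' difference, ∂[p,q] = q − p.
As a 9×27 matrix over Z this has rank 8, with invariant factors (1,1,1,1,1,1,1,1).

The boundary map ∂_2: C_2 → C_1 maps a triangle to the signed sum of its edges. For instance
  ∂dgi = gi − di + dg,
  ∂aeh = eh − ah + ae.
The 27×18 boundary matrix has rank 18 and Smith normal form diag(1,1,1,1,1,1,1,1,1,1,1,1,1,1,1,1,1,2).

Now H_k = ker ∂_k / im ∂_{k+1}, so:

  H_0: rank C_0 − rank ∂_1 = 9 − 8 = 1, and the invariant factors of ∂_1 are all 1, so H_0 = Z.
  H_1: rank ker ∂_1 − rank ∂_2 = (27 − 8) − 18 = 1, and ∂_2 has invariant factor 2 > 1, so H_1 = Z ⊕ Z/2.
  H_2: rank ker ∂_2 − rank ∂_3 = (18 − 18) − 0 = 0, and there is no ∂_3, so H_2 = 0.

H_0 = Z,  H_1 = Z ⊕ Z/2,  H_2 = 0.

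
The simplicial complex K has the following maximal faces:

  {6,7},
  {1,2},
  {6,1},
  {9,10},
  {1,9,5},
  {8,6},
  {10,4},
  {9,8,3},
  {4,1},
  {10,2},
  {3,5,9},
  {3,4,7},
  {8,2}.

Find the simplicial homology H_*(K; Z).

H_0 = Z,  H_1 = Z^6,  H_2 = 0.

Take the total order 1 < 2 < 3 < 4 < 5 < 6 < 7 < 8 < 9 < 10 on the vertex set. Then K (dimension 2) consists of the simplices:

  0-simplices (10): [1], [2], [3], [4], [5], [6], [7], [8], [9], [10]
  1-simplices (19): [1,2], [1,4], [1,5], [1,6], [1,9], [2,8], [2,10], [3,4], [3,5], [3,7], [3,8], [3,9], [4,7], [4,10], [5,9], [6,7], [6,8], [8,9], [9,10]
  2-simplices (4): [1,5,9], [3,4,7], [3,5,9], [3,8,9]

giving chain groups C_0 ≅ Z^10, C_1 ≅ Z^19, C_2 ≅ Z^4.

Boundary ∂_1: C_1 → C_0 maps an edge to its endpoints' difference, ∂[p,q] = q − p.
The 10×19 boundary matrix has rank 9 and Smith normal form diag(1,1,1,1,1,1,1,1,1).

Boundary ∂_2: C_2 → C_1 sends each 2-simplex [p,q,r] to [q,r] − [p,r] + [p,q]. For instance
  ∂[3,4,7] = [4,7] − [3,7] + [3,4],
  ∂[1,5,9] = [5,9] − [1,9] + [1,5].
The resulting 19×4 matrix has rank 4, and its Smith normal form has invariant factors (1,1,1,1).

Now H_k = ker ∂_k / im ∂_{k+1}, so:

  H_0: rank C_0 − rank ∂_1 = 10 − 9 = 1, and the invariant factors of ∂_1 are all 1, so H_0 = Z.
  H_1: rank ker ∂_1 − rank ∂_2 = (19 − 9) − 4 = 6, and the invariant factors of ∂_2 are all 1, so H_1 = Z^6.
  H_2: rank ker ∂_2 − rank ∂_3 = (4 − 4) − 0 = 0, and there is no ∂_3, so H_2 = 0.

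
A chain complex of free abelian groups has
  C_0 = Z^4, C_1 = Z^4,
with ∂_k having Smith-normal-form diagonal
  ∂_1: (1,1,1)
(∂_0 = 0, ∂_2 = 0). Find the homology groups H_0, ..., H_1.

H_0: b_0 = 4 − 0 − 3 = 1; torsion from ∂_1 factors > 1: none. So H_0 ≅ Z.
H_1: b_1 = 4 − 3 − 0 = 1; torsion from ∂_2 factors > 1: none. So H_1 ≅ Z.

H_0 ≅ Z,  H_1 ≅ Z.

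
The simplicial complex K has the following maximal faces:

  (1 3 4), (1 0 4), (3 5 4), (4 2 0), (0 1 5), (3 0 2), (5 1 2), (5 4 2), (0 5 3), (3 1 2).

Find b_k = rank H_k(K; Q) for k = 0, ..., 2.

b_0 = 1, b_1 = 0, b_2 = 0.

We work with the vertex ordering 0 < 1 < 2 < 3 < 4 < 5. The simplices of K, each written with vertices in increasing order, are:

  0-simplices (6): [0], [1], [2], [3], [4], [5]
  1-simplices (15): [0,1], [0,2], [0,3], [0,4], [0,5], [1,2], [1,3], [1,4], [1,5], [2,3], [2,4], [2,5], [3,4], [3,5], [4,5]
  2-simplices (10): [0,1,4], [0,1,5], [0,2,3], [0,2,4], [0,3,5], [1,2,3], [1,2,5], [1,3,4], [2,4,5], [3,4,5]

giving chain groups C_0 ≅ Z^6, C_1 ≅ Z^15, C_2 ≅ Z^10.

∂_1: C_1 → C_0 is given by ∂[p,q] = [q] − [p]. For instance
  ∂[0,4] = [4] − [0].
The resulting 6×15 matrix has rank 5, and its Smith normal form has invariant factors (1,1,1,1,1).

∂_2: C_2 → C_1 sends each 2-simplex [p,q,r] to [q,r] − [p,r] + [p,q]. For instance
  ∂[1,3,4] = [3,4] − [1,4] + [1,3],
  ∂[2,4,5] = [4,5] − [2,5] + [2,4].
This gives a 15×10 integer matrix of rank 10; reducing to Smith normal form yields diagonal entries (1,1,1,1,1,1,1,1,1,2).

Reading off H_k = ker ∂_k / im ∂_{k+1}:

  H_0: rank C_0 − rank ∂_1 = 6 − 5 = 1, and the invariant factors of ∂_1 are all 1, so H_0 = Z.
  H_1: rank ker ∂_1 − rank ∂_2 = (15 − 5) − 10 = 0, and ∂_2 has invariant factor 2 > 1, so H_1 = Z/2.
  H_2: rank ker ∂_2 − rank ∂_3 = (10 − 10) − 0 = 0, and there is no ∂_3, so H_2 = 0.

Hence the Betti numbers are b_0 = 1, b_1 = 0, b_2 = 0.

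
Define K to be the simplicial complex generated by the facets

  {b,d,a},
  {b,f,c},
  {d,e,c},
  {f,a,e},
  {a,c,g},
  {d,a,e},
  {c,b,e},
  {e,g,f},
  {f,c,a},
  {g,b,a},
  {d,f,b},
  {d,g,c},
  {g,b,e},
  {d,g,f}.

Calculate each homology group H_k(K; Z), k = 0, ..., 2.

H_0 = Z,  H_1 = Z^2,  H_2 = Z.

Fix the vertex order a < b < c < d < e < f < g and write every simplex with vertices in increasing order. Then dim K = 2 and the simplices of K are:

  0-simplices (7): a, b, c, d, e, f, g
  1-simplices (21): ab, ac, ad, ae, af, ag, bc, bd, be, bf, bg, cd, ce, cf, cg, de, df, dg, ef, eg, fg
  2-simplices (14): abd, abg, acf, acg, ade, aef, bce, bcf, bdf, beg, cde, cdg, dfg, efg

giving chain groups C_0 ≅ Z^7, C_1 ≅ Z^21, C_2 ≅ Z^14.

∂_1: C_1 → C_0 is given by ∂[p,q] = [q] − [p].
As a 7×21 matrix over Z this has rank 6, with invariant factors (1,1,1,1,1,1).

∂_2: C_2 → C_1 acts by ∂[p,q,r] = [q,r] − [p,r] + [p,q]. For instance
  ∂efg = fg − eg + ef,
  ∂bcf = cf − bf + bc.
As a 21×14 matrix over Z this has rank 13, with invariant factors (1,1,1,1,1,1,1,1,1,1,1,1,1).

Now H_k = ker ∂_k / im ∂_{k+1}, so:

  H_0: rank C_0 − rank ∂_1 = 7 − 6 = 1, and the invariant factors of ∂_1 are all 1, so H_0 = Z.
  H_1: rank ker ∂_1 − rank ∂_2 = (21 − 6) − 13 = 2, and the invariant factors of ∂_2 are all 1, so H_1 = Z^2.
  H_2: rank ker ∂_2 − rank ∂_3 = (14 − 13) − 0 = 1, and there is no ∂_3, so H_2 = Z.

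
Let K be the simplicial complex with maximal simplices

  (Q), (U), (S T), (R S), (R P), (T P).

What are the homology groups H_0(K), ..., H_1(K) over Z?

Order the vertices as P < Q < R < S < T < U. Listing each simplex with vertices in this order, K has dimension 1 with simplices:

  0-simplices (6): P, Q, R, S, T, U
  1-simplices (4): PR, PT, RS, ST

Hence C_0 ≅ Z^6, C_1 ≅ Z^4.

The boundary map ∂_1: C_1 → C_0 sends each edge [p,q] (with p < q) to q − p. For instance
  ∂PT = T − P.
This gives a 6×4 integer matrix of rank 3; reducing to Smith normal form yields diagonal entries (1,1,1).

From H_k ≅ ker(∂_k) / im(∂_{k+1}) we obtain:

  H_0: rank C_0 − rank ∂_1 = 6 − 3 = 3, and the invariant factors of ∂_1 are all 1, so H_0 = Z^3.
  H_1: rank ker ∂_1 − rank ∂_2 = (4 − 3) − 0 = 1, and there is no ∂_2, so H_1 = Z.

H_0 = Z^3,  H_1 = Z.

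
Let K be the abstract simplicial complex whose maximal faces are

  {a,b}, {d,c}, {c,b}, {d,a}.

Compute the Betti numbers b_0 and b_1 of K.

Order the vertices as a < b < c < d. Listing each simplex with vertices in this order, K has dimension 1 with simplices:

  0-simplices (4): a, b, c, d
  1-simplices (4): ab, ad, bc, cd

giving chain groups C_0 ≅ Z^4, C_1 ≅ Z^4.

The boundary map ∂_1: C_1 → C_0 is given by ∂[p,q] = [q] − [p]. For instance
  ∂bc = c − b.
As a 4×4 matrix over Z this has rank 3, with invariant factors (1,1,1).

Reading off H_k = ker ∂_k / im ∂_{k+1}:

  H_0: rank C_0 − rank ∂_1 = 4 − 3 = 1, and the invariant factors of ∂_1 are all 1, so H_0 = Z.
  H_1: rank ker ∂_1 − rank ∂_2 = (4 − 3) − 0 = 1, and there is no ∂_2, so H_1 = Z.

(K is a triangulation of the circle S^1.)

Hence the Betti numbers are b_0 = 1, b_1 = 1.

b_0 = 1, b_1 = 1.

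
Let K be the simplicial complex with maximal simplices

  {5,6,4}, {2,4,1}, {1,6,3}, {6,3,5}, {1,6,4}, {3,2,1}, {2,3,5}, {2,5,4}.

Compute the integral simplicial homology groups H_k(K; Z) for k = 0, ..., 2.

Fix the vertex order 1 < 2 < 3 < 4 < 5 < 6 and write every simplex with vertices in increasing order. Then dim K = 2 and the simplices of K are:

  0-simplices (6): [1], [2], [3], [4], [5], [6]
  1-simplices (12): [1,2], [1,3], [1,4], [1,6], [2,3], [2,4], [2,5], [3,5], [3,6], [4,5], [4,6], [5,6]
  2-simplices (8): [1,2,3], [1,2,4], [1,3,6], [1,4,6], [2,3,5], [2,4,5], [3,5,6], [4,5,6]

Hence C_0 ≅ Z^6, C_1 ≅ Z^12, C_2 ≅ Z^8.

The boundary map ∂_1: C_1 → C_0 sends each edge [p,q] (with p < q) to q − p.
The 6×12 boundary matrix has rank 5 and Smith normal form diag(1,1,1,1,1).

The boundary map ∂_2: C_2 → C_1 sends each 2-simplex [p,q,r] to [q,r] − [p,r] + [p,q]. For instance
  ∂[1,2,3] = [2,3] − [1,3] + [1,2],
  ∂[2,3,5] = [3,5] − [2,5] + [2,3].
The 12×8 boundary matrix has rank 7 and Smith normal form diag(1,1,1,1,1,1,1).

From H_k ≅ ker(∂_k) / im(∂_{k+1}) we obtain:

  H_0: rank C_0 − rank ∂_1 = 6 − 5 = 1, and the invariant factors of ∂_1 are all 1, so H_0 = Z.
  H_1: rank ker ∂_1 − rank ∂_2 = (12 − 5) − 7 = 0, and the invariant factors of ∂_2 are all 1, so H_1 = 0.
  H_2: rank ker ∂_2 − rank ∂_3 = (8 − 7) − 0 = 1, and there is no ∂_3, so H_2 = Z.

H_0 = Z,  H_1 = 0,  H_2 = Z.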